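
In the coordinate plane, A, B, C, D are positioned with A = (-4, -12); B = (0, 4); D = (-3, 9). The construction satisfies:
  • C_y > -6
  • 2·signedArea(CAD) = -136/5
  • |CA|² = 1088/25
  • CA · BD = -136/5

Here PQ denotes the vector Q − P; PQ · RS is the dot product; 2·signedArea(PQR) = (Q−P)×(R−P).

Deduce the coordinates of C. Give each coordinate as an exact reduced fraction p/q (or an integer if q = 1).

C = (-12/5, -28/5)

1. C_x = -12/5  [CA · BD = -136/5 ∩ 2·signedArea(CAD) = -136/5]
2. C_y = -28/5  [CA · BD = -136/5 ∩ 2·signedArea(CAD) = -136/5]
   → C = (-12/5, -28/5)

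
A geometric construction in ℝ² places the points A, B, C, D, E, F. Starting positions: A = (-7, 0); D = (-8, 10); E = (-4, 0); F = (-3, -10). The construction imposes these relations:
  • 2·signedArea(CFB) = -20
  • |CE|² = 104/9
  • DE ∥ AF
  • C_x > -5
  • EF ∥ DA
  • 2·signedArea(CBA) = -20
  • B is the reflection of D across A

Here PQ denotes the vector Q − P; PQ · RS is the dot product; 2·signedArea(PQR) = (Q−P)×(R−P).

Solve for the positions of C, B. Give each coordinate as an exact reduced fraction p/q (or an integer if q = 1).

B = (-6, -10)
C = (-14/3, -10/3)

1. B_x = -6  [B is the reflection of D across A]
2. B_y = -10  [B is the reflection of D across A]
   → B = (-6, -10)
3. C_x = -14/3  [2·signedArea(CBA) = -20 ∩ 2·signedArea(CFB) = -20]
4. C_y = -10/3  [2·signedArea(CBA) = -20 ∩ 2·signedArea(CFB) = -20]
   → C = (-14/3, -10/3)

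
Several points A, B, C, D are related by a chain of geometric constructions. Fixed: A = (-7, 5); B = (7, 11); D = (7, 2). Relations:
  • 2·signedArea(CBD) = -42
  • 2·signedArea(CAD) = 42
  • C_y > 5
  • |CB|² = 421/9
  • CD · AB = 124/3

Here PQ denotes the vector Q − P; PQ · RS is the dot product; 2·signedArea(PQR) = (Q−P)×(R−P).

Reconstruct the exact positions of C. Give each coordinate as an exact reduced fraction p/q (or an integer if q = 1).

C = (7/3, 6)

1. C_x = 7/3  [2·signedArea(CBD) = -42 ∩ 2·signedArea(CAD) = 42]
2. C_y = 6  [2·signedArea(CBD) = -42 ∩ 2·signedArea(CAD) = 42]
   → C = (7/3, 6)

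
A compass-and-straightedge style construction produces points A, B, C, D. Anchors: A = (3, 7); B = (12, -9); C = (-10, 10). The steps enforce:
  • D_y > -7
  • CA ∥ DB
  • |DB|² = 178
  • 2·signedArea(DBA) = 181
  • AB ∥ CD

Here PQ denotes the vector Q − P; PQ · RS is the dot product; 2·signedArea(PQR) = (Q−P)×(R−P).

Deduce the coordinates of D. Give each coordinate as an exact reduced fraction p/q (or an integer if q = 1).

1. D_x = -1  [CA ∥ DB ∩ AB ∥ CD]
2. D_y = -6  [CA ∥ DB ∩ AB ∥ CD]
   → D = (-1, -6)

D = (-1, -6)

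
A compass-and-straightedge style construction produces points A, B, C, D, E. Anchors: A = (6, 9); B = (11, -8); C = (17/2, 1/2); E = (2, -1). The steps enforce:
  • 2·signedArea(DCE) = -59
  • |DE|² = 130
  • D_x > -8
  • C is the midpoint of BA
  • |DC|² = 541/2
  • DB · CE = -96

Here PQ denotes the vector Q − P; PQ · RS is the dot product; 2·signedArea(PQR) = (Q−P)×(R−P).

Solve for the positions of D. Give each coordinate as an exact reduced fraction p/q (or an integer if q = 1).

D = (-7, 6)

1. D_x = -7  [2·signedArea(DCE) = -59 ∩ DB · CE = -96]
2. D_y = 6  [2·signedArea(DCE) = -59 ∩ DB · CE = -96]
   → D = (-7, 6)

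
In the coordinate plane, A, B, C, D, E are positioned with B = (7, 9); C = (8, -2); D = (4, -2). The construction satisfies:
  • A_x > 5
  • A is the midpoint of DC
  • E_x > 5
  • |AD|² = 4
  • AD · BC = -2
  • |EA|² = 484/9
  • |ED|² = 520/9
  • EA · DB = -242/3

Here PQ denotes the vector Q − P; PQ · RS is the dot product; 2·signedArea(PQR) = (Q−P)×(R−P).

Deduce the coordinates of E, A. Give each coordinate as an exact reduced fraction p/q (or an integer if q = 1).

A = (6, -2)
E = (6, 16/3)

1. A_x = 6  [A is the midpoint of DC]
2. A_y = -2  [A is the midpoint of DC]
   → A = (6, -2)
3. E_x = 6  [line -3·x + -11·y + 230/3 = 0 ∩ |ED|² = 520/9]
4. E_y = 16/3  [line -3·x + -11·y + 230/3 = 0 ∩ |ED|² = 520/9]
   → E = (6, 16/3)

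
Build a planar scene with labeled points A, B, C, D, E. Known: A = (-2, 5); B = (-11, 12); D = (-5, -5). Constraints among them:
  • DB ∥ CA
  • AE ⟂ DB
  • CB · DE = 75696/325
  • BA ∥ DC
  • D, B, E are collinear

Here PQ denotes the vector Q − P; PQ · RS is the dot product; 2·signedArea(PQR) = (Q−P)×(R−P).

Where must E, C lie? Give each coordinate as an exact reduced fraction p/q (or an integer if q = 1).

C = (4, -12)
E = (-2537/325, 959/325)

1. E_x = -2537/325  [D, B, E are collinear ∩ AE ⟂ DB]
2. E_y = 959/325  [D, B, E are collinear ∩ AE ⟂ DB]
   → E = (-2537/325, 959/325)
3. C_x = 4  [DB ∥ CA ∩ BA ∥ DC]
4. C_y = -12  [DB ∥ CA ∩ BA ∥ DC]
   → C = (4, -12)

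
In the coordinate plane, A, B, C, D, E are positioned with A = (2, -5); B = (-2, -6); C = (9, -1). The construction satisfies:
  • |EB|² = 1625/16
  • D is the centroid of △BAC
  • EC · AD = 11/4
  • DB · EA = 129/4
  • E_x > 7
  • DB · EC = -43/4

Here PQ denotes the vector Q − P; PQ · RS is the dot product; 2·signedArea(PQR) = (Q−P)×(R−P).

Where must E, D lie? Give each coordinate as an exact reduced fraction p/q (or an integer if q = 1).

1. D_x = 3  [D is the centroid of △BAC]
2. D_y = -4  [D is the centroid of △BAC]
   → D = (3, -4)
3. E_x = 29/4  [EC · AD = 11/4 ∩ DB · EA = 129/4]
4. E_y = -2  [EC · AD = 11/4 ∩ DB · EA = 129/4]
   → E = (29/4, -2)

D = (3, -4)
E = (29/4, -2)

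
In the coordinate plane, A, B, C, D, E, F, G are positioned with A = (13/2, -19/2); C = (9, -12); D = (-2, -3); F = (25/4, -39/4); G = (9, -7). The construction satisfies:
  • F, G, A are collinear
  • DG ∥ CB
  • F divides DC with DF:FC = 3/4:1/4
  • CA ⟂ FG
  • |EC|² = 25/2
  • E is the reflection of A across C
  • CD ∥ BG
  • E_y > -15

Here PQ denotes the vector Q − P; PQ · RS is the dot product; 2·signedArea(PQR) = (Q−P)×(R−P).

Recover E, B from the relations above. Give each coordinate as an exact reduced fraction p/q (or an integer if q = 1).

1. E_x = 23/2  [E is the reflection of A across C]
2. E_y = -29/2  [E is the reflection of A across C]
   → E = (23/2, -29/2)
3. B_x = 20  [CD ∥ BG ∩ DG ∥ CB]
4. B_y = -16  [CD ∥ BG ∩ DG ∥ CB]
   → B = (20, -16)

B = (20, -16)
E = (23/2, -29/2)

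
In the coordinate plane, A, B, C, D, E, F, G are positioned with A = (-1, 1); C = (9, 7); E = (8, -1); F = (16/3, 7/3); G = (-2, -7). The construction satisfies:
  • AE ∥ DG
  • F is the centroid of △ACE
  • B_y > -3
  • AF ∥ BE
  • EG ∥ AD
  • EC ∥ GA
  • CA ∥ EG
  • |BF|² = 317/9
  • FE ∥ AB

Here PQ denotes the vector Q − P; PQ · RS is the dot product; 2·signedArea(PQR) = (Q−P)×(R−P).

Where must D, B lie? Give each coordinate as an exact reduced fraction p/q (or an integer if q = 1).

B = (5/3, -7/3)
D = (-11, -5)

1. D_x = -11  [AE ∥ DG ∩ EG ∥ AD]
2. D_y = -5  [AE ∥ DG ∩ EG ∥ AD]
   → D = (-11, -5)
3. B_x = 5/3  [AF ∥ BE ∩ FE ∥ AB]
4. B_y = -7/3  [AF ∥ BE ∩ FE ∥ AB]
   → B = (5/3, -7/3)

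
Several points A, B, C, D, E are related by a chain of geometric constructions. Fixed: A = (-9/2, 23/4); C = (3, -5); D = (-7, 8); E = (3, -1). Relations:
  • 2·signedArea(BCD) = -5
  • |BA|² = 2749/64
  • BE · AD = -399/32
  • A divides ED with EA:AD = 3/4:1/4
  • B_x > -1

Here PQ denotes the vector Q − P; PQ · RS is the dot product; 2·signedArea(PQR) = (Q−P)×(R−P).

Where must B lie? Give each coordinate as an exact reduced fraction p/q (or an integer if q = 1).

1. B_x = -3/4  [BE · AD = -399/32 ∩ 2·signedArea(BCD) = -5]
2. B_y = 3/8  [BE · AD = -399/32 ∩ 2·signedArea(BCD) = -5]
   → B = (-3/4, 3/8)

B = (-3/4, 3/8)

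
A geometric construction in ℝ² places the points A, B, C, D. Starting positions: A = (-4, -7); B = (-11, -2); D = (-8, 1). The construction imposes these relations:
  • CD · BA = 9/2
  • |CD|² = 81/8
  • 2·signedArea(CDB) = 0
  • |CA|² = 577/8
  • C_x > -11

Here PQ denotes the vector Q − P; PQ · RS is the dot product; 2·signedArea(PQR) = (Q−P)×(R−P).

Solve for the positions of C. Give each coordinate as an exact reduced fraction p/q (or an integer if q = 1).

1. C_x = -41/4  [2·signedArea(CDB) = 0 ∩ CD · BA = 9/2]
2. C_y = -5/4  [2·signedArea(CDB) = 0 ∩ CD · BA = 9/2]
   → C = (-41/4, -5/4)

C = (-41/4, -5/4)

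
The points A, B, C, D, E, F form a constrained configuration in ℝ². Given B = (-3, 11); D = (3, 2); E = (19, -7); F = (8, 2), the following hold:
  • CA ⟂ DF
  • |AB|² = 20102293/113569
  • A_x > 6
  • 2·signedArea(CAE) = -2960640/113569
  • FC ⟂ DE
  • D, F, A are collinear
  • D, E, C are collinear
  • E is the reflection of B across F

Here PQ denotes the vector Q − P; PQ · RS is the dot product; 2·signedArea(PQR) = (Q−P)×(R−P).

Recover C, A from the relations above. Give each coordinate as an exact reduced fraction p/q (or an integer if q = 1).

1. C_x = 2291/337  [D, E, C are collinear ∩ FC ⟂ DE]
2. C_y = -46/337  [D, E, C are collinear ∩ FC ⟂ DE]
   → C = (2291/337, -46/337)
3. A_x = 2291/337  [D, F, A are collinear ∩ CA ⟂ DF]
4. A_y = 2  [D, F, A are collinear ∩ CA ⟂ DF]
   → A = (2291/337, 2)

A = (2291/337, 2)
C = (2291/337, -46/337)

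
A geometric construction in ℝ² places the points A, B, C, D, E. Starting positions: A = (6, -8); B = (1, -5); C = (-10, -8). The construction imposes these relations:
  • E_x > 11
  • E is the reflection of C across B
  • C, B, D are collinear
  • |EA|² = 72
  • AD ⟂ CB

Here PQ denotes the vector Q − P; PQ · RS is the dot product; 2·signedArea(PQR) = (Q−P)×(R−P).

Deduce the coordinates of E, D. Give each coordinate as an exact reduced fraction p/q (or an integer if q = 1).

D = (318/65, -256/65)
E = (12, -2)

1. E_x = 12  [E is the reflection of C across B]
2. E_y = -2  [E is the reflection of C across B]
   → E = (12, -2)
3. D_x = 318/65  [C, B, D are collinear ∩ AD ⟂ CB]
4. D_y = -256/65  [C, B, D are collinear ∩ AD ⟂ CB]
   → D = (318/65, -256/65)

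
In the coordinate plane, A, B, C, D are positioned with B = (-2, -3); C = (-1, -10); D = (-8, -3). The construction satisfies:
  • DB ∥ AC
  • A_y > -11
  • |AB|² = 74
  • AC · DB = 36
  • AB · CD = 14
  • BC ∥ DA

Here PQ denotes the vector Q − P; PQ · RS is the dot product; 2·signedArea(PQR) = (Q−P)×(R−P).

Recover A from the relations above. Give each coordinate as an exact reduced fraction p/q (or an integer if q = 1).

A = (-7, -10)

1. A_x = -7  [DB ∥ AC ∩ BC ∥ DA]
2. A_y = -10  [DB ∥ AC ∩ BC ∥ DA]
   → A = (-7, -10)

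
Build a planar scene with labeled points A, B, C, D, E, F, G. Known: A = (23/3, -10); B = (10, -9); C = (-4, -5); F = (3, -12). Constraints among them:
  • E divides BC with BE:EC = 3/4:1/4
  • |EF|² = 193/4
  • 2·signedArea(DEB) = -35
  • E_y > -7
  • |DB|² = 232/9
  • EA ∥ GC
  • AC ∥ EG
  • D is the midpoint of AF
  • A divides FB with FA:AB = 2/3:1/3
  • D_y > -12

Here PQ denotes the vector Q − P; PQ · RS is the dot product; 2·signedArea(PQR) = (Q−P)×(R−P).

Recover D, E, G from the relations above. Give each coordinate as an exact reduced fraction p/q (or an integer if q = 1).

1. D_x = 16/3  [D is the midpoint of AF]
2. D_y = -11  [D is the midpoint of AF]
   → D = (16/3, -11)
3. E_x = -1/2  [E divides BC with BE:EC = 3/4:1/4]
4. E_y = -6  [E divides BC with BE:EC = 3/4:1/4]
   → E = (-1/2, -6)
5. G_x = -73/6  [EA ∥ GC ∩ AC ∥ EG]
6. G_y = -1  [EA ∥ GC ∩ AC ∥ EG]
   → G = (-73/6, -1)

D = (16/3, -11)
E = (-1/2, -6)
G = (-73/6, -1)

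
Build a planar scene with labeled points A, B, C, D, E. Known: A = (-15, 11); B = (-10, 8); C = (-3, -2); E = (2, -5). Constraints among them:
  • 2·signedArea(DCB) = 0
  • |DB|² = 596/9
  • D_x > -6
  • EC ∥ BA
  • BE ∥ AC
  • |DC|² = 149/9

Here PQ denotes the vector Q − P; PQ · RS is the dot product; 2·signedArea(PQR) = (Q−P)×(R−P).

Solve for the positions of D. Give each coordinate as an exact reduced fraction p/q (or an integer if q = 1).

D = (-16/3, 4/3)

1. D_x = -16/3  [line -10·x + -7·y + -44 = 0 ∩ |DB|² = 596/9]
2. D_y = 4/3  [line -10·x + -7·y + -44 = 0 ∩ |DB|² = 596/9]
   → D = (-16/3, 4/3)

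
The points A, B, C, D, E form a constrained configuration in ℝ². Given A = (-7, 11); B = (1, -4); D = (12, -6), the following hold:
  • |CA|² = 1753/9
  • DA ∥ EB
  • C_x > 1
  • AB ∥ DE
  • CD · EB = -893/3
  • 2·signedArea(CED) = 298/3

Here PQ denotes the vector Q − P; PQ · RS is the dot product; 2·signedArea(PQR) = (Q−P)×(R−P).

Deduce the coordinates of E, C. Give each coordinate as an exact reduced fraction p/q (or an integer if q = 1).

C = (2, 1/3)
E = (20, -21)

1. E_x = 20  [DA ∥ EB ∩ AB ∥ DE]
2. E_y = -21  [DA ∥ EB ∩ AB ∥ DE]
   → E = (20, -21)
3. C_x = 2  [2·signedArea(CED) = 298/3 ∩ CD · EB = -893/3]
4. C_y = 1/3  [2·signedArea(CED) = 298/3 ∩ CD · EB = -893/3]
   → C = (2, 1/3)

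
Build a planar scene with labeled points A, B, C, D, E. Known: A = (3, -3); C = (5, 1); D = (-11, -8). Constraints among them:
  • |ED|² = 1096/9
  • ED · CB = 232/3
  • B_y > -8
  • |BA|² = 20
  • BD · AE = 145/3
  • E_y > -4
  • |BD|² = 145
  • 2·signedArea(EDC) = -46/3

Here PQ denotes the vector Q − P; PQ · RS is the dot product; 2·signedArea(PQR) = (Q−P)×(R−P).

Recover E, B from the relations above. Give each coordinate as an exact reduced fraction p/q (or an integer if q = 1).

B = (1, -7)
E = (-1, -10/3)

1. E_x = -1  [line -9·x + 16·y + 133/3 = 0 ∩ |ED|² = 1096/9]
2. E_y = -10/3  [line -9·x + 16·y + 133/3 = 0 ∩ |ED|² = 1096/9]
   → E = (-1, -10/3)
3. B_x = 1  [BD · AE = 145/3 ∩ ED · CB = 232/3]
4. B_y = -7  [BD · AE = 145/3 ∩ ED · CB = 232/3]
   → B = (1, -7)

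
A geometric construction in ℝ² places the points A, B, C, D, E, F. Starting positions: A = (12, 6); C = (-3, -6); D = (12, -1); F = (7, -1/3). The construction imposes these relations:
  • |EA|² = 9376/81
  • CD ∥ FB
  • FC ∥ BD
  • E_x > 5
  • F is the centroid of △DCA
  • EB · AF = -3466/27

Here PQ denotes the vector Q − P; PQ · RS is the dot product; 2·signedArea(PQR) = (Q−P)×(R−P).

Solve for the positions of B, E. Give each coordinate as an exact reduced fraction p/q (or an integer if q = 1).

B = (22, 14/3)
E = (16/3, -22/9)

1. B_x = 22  [FC ∥ BD ∩ CD ∥ FB]
2. B_y = 14/3  [FC ∥ BD ∩ CD ∥ FB]
   → B = (22, 14/3)
3. E_x = 16/3  [line 5·x + 19/3·y + -302/27 = 0 ∩ |EA|² = 9376/81]
4. E_y = -22/9  [line 5·x + 19/3·y + -302/27 = 0 ∩ |EA|² = 9376/81]
   → E = (16/3, -22/9)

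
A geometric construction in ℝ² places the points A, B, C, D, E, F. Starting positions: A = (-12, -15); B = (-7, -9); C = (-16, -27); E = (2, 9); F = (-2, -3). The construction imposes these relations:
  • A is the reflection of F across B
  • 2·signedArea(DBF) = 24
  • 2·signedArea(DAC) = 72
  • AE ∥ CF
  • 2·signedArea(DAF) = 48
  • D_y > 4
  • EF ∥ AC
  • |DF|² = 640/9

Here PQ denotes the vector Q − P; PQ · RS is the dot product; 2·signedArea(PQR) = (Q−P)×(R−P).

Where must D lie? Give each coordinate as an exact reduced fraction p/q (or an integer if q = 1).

1. D_x = 2/3  [2·signedArea(DBF) = 24 ∩ 2·signedArea(DAC) = 72]
2. D_y = 5  [2·signedArea(DBF) = 24 ∩ 2·signedArea(DAC) = 72]
   → D = (2/3, 5)

D = (2/3, 5)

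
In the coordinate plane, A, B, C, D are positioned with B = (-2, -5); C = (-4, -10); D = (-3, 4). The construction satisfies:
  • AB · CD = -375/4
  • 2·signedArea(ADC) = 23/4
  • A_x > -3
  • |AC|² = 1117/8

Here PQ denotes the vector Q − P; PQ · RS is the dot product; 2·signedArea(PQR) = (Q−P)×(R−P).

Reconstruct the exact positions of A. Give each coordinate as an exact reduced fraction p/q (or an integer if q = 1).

1. A_x = -11/4  [2·signedArea(ADC) = 23/4 ∩ AB · CD = -375/4]
2. A_y = 7/4  [2·signedArea(ADC) = 23/4 ∩ AB · CD = -375/4]
   → A = (-11/4, 7/4)

A = (-11/4, 7/4)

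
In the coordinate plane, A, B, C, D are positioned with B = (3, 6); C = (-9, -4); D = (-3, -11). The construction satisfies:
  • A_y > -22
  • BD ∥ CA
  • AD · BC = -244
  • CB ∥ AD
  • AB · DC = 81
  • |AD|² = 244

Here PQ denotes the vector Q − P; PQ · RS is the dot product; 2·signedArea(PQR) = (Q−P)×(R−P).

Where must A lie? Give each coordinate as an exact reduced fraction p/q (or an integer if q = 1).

1. A_x = -15  [CB ∥ AD ∩ BD ∥ CA]
2. A_y = -21  [CB ∥ AD ∩ BD ∥ CA]
   → A = (-15, -21)

A = (-15, -21)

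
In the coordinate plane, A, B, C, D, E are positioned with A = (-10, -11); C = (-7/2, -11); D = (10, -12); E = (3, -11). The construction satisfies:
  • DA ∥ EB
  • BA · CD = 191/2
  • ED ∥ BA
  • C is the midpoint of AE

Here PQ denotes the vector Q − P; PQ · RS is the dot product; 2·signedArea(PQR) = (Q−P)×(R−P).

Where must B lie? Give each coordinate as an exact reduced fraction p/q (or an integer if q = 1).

1. B_x = -17  [ED ∥ BA ∩ DA ∥ EB]
2. B_y = -10  [ED ∥ BA ∩ DA ∥ EB]
   → B = (-17, -10)

B = (-17, -10)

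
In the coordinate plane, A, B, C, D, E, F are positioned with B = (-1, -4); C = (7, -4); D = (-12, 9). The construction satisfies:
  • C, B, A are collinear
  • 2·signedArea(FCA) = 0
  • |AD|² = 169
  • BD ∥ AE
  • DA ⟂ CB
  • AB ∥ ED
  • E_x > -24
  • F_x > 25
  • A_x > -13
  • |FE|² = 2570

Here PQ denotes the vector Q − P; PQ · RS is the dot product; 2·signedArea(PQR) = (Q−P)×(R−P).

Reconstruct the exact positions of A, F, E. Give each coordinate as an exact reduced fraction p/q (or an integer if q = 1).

1. A_x = -12  [C, B, A are collinear ∩ DA ⟂ CB]
2. A_y = -4  [C, B, A are collinear ∩ DA ⟂ CB]
   → A = (-12, -4)
3. F_y = -4  [2·signedArea(FCA) = 0]
4. E_x = -23  [AB ∥ ED ∩ BD ∥ AE]
5. E_y = 9  [AB ∥ ED ∩ BD ∥ AE]
   → E = (-23, 9)
6. F_x = 26  [|FE|² = 2570]
   → F = (26, -4)

A = (-12, -4)
E = (-23, 9)
F = (26, -4)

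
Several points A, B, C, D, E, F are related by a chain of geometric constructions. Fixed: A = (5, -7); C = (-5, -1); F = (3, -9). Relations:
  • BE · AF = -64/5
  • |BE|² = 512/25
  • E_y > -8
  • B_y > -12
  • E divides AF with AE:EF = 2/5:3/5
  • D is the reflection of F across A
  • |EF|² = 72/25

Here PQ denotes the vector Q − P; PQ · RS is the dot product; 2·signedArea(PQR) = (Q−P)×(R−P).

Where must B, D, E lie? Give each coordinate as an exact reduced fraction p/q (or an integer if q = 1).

B = (1, -11)
D = (7, -5)
E = (21/5, -39/5)

1. D_x = 7  [D is the reflection of F across A]
2. D_y = -5  [D is the reflection of F across A]
   → D = (7, -5)
3. E_x = 21/5  [E divides AF with AE:EF = 2/5:3/5]
4. E_y = -39/5  [E divides AF with AE:EF = 2/5:3/5]
   → E = (21/5, -39/5)
5. B_x = 1  [line 2·x + 2·y + 20 = 0 ∩ |BE|² = 512/25]
6. B_y = -11  [line 2·x + 2·y + 20 = 0 ∩ |BE|² = 512/25]
   → B = (1, -11)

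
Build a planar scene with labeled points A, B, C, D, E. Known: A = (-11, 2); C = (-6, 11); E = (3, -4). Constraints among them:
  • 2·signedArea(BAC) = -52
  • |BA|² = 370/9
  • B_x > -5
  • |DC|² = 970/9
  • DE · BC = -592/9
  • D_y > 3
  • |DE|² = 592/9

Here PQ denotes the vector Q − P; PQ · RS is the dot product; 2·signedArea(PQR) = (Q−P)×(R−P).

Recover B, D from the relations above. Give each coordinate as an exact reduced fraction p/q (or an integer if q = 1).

1. B_x = -14/3  [line -9·x + 5·y + -57 = 0 ∩ |BA|² = 370/9]
2. B_y = 3  [line -9·x + 5·y + -57 = 0 ∩ |BA|² = 370/9]
   → B = (-14/3, 3)
3. D_x = 5/3  [line 4/3·x + -8·y + 268/9 = 0 ∩ |DE|² = 592/9]
4. D_y = 4  [line 4/3·x + -8·y + 268/9 = 0 ∩ |DE|² = 592/9]
   → D = (5/3, 4)

B = (-14/3, 3)
D = (5/3, 4)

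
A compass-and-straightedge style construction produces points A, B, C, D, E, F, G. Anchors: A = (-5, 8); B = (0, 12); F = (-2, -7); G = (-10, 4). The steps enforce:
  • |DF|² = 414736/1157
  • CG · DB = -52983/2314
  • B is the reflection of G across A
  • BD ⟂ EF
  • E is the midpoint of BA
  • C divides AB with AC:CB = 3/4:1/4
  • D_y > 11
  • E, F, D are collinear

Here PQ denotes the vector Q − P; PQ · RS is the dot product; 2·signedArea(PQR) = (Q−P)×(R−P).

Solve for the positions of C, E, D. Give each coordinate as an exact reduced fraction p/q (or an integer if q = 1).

1. C_x = -5/4  [C divides AB with AC:CB = 3/4:1/4]
2. C_y = 11  [C divides AB with AC:CB = 3/4:1/4]
   → C = (-5/4, 11)
3. E_x = -5/2  [E is the midpoint of BA]
4. E_y = 10  [E is the midpoint of BA]
   → E = (-5/2, 10)
5. D_x = -2958/1157  [E, F, D are collinear ∩ BD ⟂ EF]
6. D_y = 13797/1157  [E, F, D are collinear ∩ BD ⟂ EF]
   → D = (-2958/1157, 13797/1157)

C = (-5/4, 11)
D = (-2958/1157, 13797/1157)
E = (-5/2, 10)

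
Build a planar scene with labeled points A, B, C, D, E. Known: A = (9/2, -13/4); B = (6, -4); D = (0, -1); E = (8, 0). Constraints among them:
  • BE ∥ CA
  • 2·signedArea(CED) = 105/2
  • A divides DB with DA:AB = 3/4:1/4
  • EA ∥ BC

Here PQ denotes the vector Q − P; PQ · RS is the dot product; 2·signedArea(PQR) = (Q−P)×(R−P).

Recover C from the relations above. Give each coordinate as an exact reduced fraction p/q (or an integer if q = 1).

C = (5/2, -29/4)

1. C_x = 5/2  [BE ∥ CA ∩ EA ∥ BC]
2. C_y = -29/4  [BE ∥ CA ∩ EA ∥ BC]
   → C = (5/2, -29/4)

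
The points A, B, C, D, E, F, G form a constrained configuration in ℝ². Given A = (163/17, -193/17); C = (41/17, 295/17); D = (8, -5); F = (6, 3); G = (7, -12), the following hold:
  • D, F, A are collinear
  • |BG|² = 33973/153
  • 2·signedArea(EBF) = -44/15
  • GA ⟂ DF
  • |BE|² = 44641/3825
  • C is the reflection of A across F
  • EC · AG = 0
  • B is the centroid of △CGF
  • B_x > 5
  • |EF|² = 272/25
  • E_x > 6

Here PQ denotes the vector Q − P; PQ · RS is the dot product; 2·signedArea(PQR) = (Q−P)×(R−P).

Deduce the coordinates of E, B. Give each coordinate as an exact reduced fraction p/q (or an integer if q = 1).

1. E_x = 34/5  [line 44/17·x + 11/17·y + -297/17 = 0 ∩ |EF|² = 272/25]
2. E_y = -1/5  [line 44/17·x + 11/17·y + -297/17 = 0 ∩ |EF|² = 272/25]
   → E = (34/5, -1/5)
3. B_x = 262/51  [B is the centroid of △CGF]
4. B_y = 142/51  [B is the centroid of △CGF]
   → B = (262/51, 142/51)

B = (262/51, 142/51)
E = (34/5, -1/5)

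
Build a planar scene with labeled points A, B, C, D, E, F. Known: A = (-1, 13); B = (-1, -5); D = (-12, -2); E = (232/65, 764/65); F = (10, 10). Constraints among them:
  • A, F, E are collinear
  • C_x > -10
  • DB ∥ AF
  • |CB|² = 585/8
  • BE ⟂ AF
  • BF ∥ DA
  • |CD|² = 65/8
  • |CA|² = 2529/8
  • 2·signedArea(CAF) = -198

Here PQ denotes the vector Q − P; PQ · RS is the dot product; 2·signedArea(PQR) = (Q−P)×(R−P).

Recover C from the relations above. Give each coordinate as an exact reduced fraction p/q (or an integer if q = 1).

C = (-37/4, -11/4)

1. C_x = -37/4  [line 3·x + 11·y + 58 = 0 ∩ |CD|² = 65/8]
2. C_y = -11/4  [line 3·x + 11·y + 58 = 0 ∩ |CD|² = 65/8]
   → C = (-37/4, -11/4)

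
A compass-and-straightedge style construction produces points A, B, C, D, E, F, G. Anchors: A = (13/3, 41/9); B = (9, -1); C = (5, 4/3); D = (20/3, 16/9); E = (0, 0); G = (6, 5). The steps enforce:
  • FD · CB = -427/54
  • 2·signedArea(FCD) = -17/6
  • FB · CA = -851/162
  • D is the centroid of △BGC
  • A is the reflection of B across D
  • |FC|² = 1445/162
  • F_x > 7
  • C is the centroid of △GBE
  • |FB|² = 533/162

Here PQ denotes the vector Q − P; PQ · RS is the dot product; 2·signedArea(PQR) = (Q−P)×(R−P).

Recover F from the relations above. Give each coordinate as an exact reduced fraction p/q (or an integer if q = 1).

F = (47/6, 7/18)

1. F_x = 47/6  [FD · CB = -427/54 ∩ FB · CA = -851/162]
2. F_y = 7/18  [FD · CB = -427/54 ∩ FB · CA = -851/162]
   → F = (47/6, 7/18)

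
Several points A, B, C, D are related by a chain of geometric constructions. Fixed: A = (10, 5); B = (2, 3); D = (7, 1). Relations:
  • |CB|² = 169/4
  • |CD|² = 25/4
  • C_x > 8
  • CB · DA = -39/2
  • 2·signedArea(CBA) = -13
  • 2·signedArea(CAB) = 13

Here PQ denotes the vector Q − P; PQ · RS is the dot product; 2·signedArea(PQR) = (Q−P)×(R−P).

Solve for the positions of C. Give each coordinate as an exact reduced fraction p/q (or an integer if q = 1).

1. C_x = 17/2  [2·signedArea(CBA) = -13 ∩ CB · DA = -39/2]
2. C_y = 3  [2·signedArea(CBA) = -13 ∩ CB · DA = -39/2]
   → C = (17/2, 3)

C = (17/2, 3)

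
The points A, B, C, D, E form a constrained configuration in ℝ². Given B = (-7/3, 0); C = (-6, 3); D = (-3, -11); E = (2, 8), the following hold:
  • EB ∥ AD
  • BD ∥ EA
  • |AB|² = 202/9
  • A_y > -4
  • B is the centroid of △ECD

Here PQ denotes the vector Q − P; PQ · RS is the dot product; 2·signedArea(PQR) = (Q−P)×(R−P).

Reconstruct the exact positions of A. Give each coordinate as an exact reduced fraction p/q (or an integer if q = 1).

A = (4/3, -3)

1. A_x = 4/3  [EB ∥ AD ∩ BD ∥ EA]
2. A_y = -3  [EB ∥ AD ∩ BD ∥ EA]
   → A = (4/3, -3)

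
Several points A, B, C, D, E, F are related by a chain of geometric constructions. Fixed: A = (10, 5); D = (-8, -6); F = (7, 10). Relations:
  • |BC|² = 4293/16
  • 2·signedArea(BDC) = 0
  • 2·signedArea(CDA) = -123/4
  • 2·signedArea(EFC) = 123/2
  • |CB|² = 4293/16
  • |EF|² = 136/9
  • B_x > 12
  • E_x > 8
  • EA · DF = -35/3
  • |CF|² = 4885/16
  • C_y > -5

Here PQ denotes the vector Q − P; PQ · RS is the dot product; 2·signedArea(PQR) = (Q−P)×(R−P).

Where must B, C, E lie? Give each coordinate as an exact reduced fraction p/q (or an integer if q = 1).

B = (13, 0)
C = (-11/4, -9/2)
E = (9, 20/3)

1. E_x = 9  [line -15·x + -16·y + 725/3 = 0 ∩ |EF|² = 136/9]
2. E_y = 20/3  [line -15·x + -16·y + 725/3 = 0 ∩ |EF|² = 136/9]
   → E = (9, 20/3)
3. C_x = -11/4  [2·signedArea(CDA) = -123/4 ∩ 2·signedArea(EFC) = 123/2]
4. C_y = -9/2  [2·signedArea(CDA) = -123/4 ∩ 2·signedArea(EFC) = 123/2]
   → C = (-11/4, -9/2)
5. B_x = 13  [line -3/2·x + 21/4·y + 39/2 = 0 ∩ |BC|² = 4293/16]
6. B_y = 0  [line -3/2·x + 21/4·y + 39/2 = 0 ∩ |BC|² = 4293/16]
   → B = (13, 0)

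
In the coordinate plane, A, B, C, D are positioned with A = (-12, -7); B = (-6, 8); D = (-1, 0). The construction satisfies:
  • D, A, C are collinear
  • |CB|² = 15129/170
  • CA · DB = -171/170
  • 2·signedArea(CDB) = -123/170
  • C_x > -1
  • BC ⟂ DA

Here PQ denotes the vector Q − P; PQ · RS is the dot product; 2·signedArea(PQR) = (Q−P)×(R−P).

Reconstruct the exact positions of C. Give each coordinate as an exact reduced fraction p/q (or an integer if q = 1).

C = (-159/170, 7/170)

1. C_x = -159/170  [D, A, C are collinear ∩ BC ⟂ DA]
2. C_y = 7/170  [D, A, C are collinear ∩ BC ⟂ DA]
   → C = (-159/170, 7/170)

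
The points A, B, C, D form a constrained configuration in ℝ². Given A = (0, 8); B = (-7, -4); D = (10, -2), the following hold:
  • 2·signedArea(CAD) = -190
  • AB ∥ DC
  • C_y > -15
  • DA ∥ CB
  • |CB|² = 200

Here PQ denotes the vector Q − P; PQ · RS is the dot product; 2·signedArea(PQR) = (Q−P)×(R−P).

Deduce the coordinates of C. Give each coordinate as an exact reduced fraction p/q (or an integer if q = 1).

C = (3, -14)

1. C_x = 3  [DA ∥ CB ∩ AB ∥ DC]
2. C_y = -14  [DA ∥ CB ∩ AB ∥ DC]
   → C = (3, -14)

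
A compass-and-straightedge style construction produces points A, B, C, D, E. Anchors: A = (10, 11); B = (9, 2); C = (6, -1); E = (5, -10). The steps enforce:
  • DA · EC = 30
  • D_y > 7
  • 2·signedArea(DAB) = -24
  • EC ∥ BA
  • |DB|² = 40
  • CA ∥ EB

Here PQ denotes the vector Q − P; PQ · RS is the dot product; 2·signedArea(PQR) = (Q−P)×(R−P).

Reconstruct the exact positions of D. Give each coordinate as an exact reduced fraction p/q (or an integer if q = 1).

D = (7, 8)

1. D_x = 7  [DA · EC = 30 ∩ 2·signedArea(DAB) = -24]
2. D_y = 8  [DA · EC = 30 ∩ 2·signedArea(DAB) = -24]
   → D = (7, 8)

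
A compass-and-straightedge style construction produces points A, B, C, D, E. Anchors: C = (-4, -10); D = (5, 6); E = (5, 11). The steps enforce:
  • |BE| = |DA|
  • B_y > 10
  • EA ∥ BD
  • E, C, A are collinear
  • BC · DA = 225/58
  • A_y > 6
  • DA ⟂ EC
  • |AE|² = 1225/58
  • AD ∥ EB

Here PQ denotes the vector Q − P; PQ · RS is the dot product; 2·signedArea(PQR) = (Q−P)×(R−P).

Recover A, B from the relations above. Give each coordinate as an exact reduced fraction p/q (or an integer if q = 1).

A = (185/58, 393/58)
B = (395/58, 593/58)

1. A_x = 185/58  [E, C, A are collinear ∩ DA ⟂ EC]
2. A_y = 393/58  [E, C, A are collinear ∩ DA ⟂ EC]
   → A = (185/58, 393/58)
3. B_x = 395/58  [EA ∥ BD ∩ AD ∥ EB]
4. B_y = 593/58  [EA ∥ BD ∩ AD ∥ EB]
   → B = (395/58, 593/58)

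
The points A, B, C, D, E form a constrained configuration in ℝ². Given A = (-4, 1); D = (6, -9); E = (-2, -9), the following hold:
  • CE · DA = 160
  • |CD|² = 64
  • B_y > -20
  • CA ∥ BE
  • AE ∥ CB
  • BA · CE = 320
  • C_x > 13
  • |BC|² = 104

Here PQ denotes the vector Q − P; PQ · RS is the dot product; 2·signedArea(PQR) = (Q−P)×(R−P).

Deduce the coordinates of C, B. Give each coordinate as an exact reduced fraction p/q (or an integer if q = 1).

1. C_x = 14  [line 10·x + -10·y + -230 = 0 ∩ |CD|² = 64]
2. C_y = -9  [line 10·x + -10·y + -230 = 0 ∩ |CD|² = 64]
   → C = (14, -9)
3. B_x = 16  [CA ∥ BE ∩ AE ∥ CB]
4. B_y = -19  [CA ∥ BE ∩ AE ∥ CB]
   → B = (16, -19)

B = (16, -19)
C = (14, -9)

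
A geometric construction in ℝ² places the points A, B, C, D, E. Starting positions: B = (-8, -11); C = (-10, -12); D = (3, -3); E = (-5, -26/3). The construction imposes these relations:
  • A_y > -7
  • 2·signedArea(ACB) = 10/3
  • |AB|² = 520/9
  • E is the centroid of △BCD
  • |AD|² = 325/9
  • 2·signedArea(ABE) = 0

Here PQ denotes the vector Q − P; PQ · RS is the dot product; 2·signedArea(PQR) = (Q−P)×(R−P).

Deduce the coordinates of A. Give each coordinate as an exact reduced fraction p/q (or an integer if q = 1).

1. A_x = -2  [2·signedArea(ABE) = 0 ∩ 2·signedArea(ACB) = 10/3]
2. A_y = -19/3  [2·signedArea(ABE) = 0 ∩ 2·signedArea(ACB) = 10/3]
   → A = (-2, -19/3)

A = (-2, -19/3)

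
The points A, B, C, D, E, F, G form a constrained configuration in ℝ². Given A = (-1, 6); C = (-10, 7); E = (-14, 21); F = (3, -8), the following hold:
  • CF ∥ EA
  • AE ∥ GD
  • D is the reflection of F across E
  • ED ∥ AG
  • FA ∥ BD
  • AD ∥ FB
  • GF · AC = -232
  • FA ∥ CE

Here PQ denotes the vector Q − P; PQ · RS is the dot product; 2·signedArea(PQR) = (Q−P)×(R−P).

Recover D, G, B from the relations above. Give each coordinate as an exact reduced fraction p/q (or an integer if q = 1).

B = (-27, 36)
D = (-31, 50)
G = (-18, 35)

1. D_x = -31  [D is the reflection of F across E]
2. D_y = 50  [D is the reflection of F across E]
   → D = (-31, 50)
3. G_x = -18  [AE ∥ GD ∩ ED ∥ AG]
4. G_y = 35  [AE ∥ GD ∩ ED ∥ AG]
   → G = (-18, 35)
5. B_x = -27  [FA ∥ BD ∩ AD ∥ FB]
6. B_y = 36  [FA ∥ BD ∩ AD ∥ FB]
   → B = (-27, 36)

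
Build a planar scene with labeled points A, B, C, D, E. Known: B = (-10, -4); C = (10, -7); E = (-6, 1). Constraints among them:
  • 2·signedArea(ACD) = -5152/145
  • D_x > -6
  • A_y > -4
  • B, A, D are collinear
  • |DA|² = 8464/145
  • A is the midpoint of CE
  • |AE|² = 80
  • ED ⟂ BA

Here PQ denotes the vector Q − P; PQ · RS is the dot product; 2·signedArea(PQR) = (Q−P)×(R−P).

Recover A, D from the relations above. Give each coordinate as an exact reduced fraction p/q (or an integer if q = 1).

1. A_x = 2  [A is the midpoint of CE]
2. A_y = -3  [A is the midpoint of CE]
   → A = (2, -3)
3. D_x = -814/145  [B, A, D are collinear ∩ ED ⟂ BA]
4. D_y = -527/145  [B, A, D are collinear ∩ ED ⟂ BA]
   → D = (-814/145, -527/145)

A = (2, -3)
D = (-814/145, -527/145)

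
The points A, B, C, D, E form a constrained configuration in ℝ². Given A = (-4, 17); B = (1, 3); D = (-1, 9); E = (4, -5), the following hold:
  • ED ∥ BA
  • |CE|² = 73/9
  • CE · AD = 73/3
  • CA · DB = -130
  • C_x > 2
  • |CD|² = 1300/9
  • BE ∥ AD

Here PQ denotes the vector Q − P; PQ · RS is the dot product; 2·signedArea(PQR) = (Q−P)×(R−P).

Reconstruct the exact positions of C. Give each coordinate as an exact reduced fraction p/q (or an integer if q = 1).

C = (3, -7/3)

1. C_x = 3  [CA · DB = -130 ∩ CE · AD = 73/3]
2. C_y = -7/3  [CA · DB = -130 ∩ CE · AD = 73/3]
   → C = (3, -7/3)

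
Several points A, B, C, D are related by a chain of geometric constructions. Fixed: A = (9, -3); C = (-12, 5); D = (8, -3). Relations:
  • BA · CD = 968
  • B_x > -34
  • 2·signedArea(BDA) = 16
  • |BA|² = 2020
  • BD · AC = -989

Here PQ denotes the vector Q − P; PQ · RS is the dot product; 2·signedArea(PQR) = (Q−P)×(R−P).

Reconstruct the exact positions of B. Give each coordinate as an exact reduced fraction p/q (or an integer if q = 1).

1. B_x = -33  [BA · CD = 968 ∩ BD · AC = -989]
2. B_y = 13  [BA · CD = 968 ∩ BD · AC = -989]
   → B = (-33, 13)

B = (-33, 13)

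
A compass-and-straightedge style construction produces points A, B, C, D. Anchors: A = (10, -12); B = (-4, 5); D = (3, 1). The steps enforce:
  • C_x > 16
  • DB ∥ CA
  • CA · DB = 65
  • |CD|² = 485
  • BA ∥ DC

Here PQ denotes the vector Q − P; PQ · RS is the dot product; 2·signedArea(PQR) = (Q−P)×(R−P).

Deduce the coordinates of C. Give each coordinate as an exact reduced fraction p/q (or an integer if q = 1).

C = (17, -16)

1. C_x = 17  [DB ∥ CA ∩ BA ∥ DC]
2. C_y = -16  [DB ∥ CA ∩ BA ∥ DC]
   → C = (17, -16)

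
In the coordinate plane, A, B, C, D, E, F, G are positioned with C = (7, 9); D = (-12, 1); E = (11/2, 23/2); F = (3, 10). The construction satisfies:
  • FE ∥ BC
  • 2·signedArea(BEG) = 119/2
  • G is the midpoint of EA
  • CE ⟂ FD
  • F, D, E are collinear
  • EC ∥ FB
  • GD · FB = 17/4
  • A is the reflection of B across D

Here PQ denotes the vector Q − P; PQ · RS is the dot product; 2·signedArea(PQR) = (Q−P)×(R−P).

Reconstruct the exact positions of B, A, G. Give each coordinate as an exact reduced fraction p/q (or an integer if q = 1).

A = (-57/2, -11/2)
B = (9/2, 15/2)
G = (-23/2, 3)

1. B_x = 9/2  [FE ∥ BC ∩ EC ∥ FB]
2. B_y = 15/2  [FE ∥ BC ∩ EC ∥ FB]
   → B = (9/2, 15/2)
3. A_x = -57/2  [A is the reflection of B across D]
4. A_y = -11/2  [A is the reflection of B across D]
   → A = (-57/2, -11/2)
5. G_x = -23/2  [G is the midpoint of EA]
6. G_y = 3  [G is the midpoint of EA]
   → G = (-23/2, 3)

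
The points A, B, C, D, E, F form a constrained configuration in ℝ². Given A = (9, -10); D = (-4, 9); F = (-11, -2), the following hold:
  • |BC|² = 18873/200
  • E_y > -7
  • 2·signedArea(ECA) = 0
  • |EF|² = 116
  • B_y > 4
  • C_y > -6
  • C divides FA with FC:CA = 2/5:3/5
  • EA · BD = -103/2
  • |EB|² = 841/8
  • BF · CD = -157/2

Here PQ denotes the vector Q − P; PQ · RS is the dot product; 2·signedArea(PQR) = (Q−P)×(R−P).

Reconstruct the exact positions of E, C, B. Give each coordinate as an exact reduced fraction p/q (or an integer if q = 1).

1. C_x = -3  [C divides FA with FC:CA = 2/5:3/5]
2. C_y = -26/5  [C divides FA with FC:CA = 2/5:3/5]
   → C = (-3, -26/5)
3. B_x = -3/4  [line 1·x + -71/5·y + 611/10 = 0 ∩ |BC|² = 18873/200]
4. B_y = 17/4  [line 1·x + -71/5·y + 611/10 = 0 ∩ |BC|² = 18873/200]
   → B = (-3/4, 17/4)
5. E_x = -1  [2·signedArea(ECA) = 0 ∩ EA · BD = -103/2]
6. E_y = -6  [2·signedArea(ECA) = 0 ∩ EA · BD = -103/2]
   → E = (-1, -6)

B = (-3/4, 17/4)
C = (-3, -26/5)
E = (-1, -6)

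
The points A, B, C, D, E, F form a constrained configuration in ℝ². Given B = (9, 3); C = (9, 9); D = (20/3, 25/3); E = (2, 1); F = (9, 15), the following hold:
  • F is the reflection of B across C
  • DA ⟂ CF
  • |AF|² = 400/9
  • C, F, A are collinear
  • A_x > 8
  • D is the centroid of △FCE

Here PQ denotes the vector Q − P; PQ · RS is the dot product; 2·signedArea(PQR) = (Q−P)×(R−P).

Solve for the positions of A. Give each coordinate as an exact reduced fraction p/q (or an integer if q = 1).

1. A_x = 9  [C, F, A are collinear ∩ DA ⟂ CF]
2. A_y = 25/3  [C, F, A are collinear ∩ DA ⟂ CF]
   → A = (9, 25/3)

A = (9, 25/3)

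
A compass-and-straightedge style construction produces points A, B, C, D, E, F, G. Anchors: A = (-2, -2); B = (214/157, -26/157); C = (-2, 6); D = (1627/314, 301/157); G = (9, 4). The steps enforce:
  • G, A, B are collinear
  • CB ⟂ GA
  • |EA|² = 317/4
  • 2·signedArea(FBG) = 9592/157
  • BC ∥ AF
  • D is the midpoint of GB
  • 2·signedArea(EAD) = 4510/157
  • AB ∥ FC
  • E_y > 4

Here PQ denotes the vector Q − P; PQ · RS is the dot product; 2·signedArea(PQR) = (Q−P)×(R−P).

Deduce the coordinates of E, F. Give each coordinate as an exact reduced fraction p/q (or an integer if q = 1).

E = (7/2, 5)
F = (-842/157, 654/157)

1. E_x = 7/2  [line -615/157·x + 2255/314·y + -3485/157 = 0 ∩ |EA|² = 317/4]
2. E_y = 5  [line -615/157·x + 2255/314·y + -3485/157 = 0 ∩ |EA|² = 317/4]
   → E = (7/2, 5)
3. F_x = -842/157  [AB ∥ FC ∩ BC ∥ AF]
4. F_y = 654/157  [AB ∥ FC ∩ BC ∥ AF]
   → F = (-842/157, 654/157)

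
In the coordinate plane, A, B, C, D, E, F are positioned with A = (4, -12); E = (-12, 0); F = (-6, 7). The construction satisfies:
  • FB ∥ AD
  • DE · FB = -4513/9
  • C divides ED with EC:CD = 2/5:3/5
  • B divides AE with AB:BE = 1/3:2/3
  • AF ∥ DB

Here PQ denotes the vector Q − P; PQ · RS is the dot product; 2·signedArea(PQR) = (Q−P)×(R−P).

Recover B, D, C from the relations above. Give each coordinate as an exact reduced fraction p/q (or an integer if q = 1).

B = (-4/3, -8)
C = (-56/15, -54/5)
D = (26/3, -27)

1. B_x = -4/3  [B divides AE with AB:BE = 1/3:2/3]
2. B_y = -8  [B divides AE with AB:BE = 1/3:2/3]
   → B = (-4/3, -8)
3. D_x = 26/3  [AF ∥ DB ∩ FB ∥ AD]
4. D_y = -27  [AF ∥ DB ∩ FB ∥ AD]
   → D = (26/3, -27)
5. C_x = -56/15  [C divides ED with EC:CD = 2/5:3/5]
6. C_y = -54/5  [C divides ED with EC:CD = 2/5:3/5]
   → C = (-56/15, -54/5)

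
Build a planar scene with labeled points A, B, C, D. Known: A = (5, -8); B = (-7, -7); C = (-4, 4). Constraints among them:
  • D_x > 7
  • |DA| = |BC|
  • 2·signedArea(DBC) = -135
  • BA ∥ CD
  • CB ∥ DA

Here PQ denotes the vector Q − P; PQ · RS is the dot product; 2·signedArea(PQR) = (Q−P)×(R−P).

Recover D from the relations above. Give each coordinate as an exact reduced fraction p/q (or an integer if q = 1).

1. D_x = 8  [CB ∥ DA ∩ BA ∥ CD]
2. D_y = 3  [CB ∥ DA ∩ BA ∥ CD]
   → D = (8, 3)

D = (8, 3)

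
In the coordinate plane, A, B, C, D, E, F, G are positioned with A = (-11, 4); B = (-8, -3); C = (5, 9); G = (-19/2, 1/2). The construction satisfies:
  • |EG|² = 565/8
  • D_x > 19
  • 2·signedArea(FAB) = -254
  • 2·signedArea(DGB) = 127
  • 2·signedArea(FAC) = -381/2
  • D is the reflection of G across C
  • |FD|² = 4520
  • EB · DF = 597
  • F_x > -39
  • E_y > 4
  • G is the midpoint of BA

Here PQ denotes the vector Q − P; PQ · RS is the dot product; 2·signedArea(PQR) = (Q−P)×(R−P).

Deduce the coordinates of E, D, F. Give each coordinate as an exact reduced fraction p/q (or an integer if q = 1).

D = (39/2, 35/2)
E = (-9/4, 19/4)
F = (-77/2, -33/2)

1. D_x = 39/2  [D is the reflection of G across C]
2. D_y = 35/2  [D is the reflection of G across C]
   → D = (39/2, 35/2)
3. F_x = -77/2  [2·signedArea(FAC) = -381/2 ∩ 2·signedArea(FAB) = -254]
4. F_y = -33/2  [2·signedArea(FAC) = -381/2 ∩ 2·signedArea(FAB) = -254]
   → F = (-77/2, -33/2)
5. E_x = -9/4  [line 58·x + 34·y + -31 = 0 ∩ |EG|² = 565/8]
6. E_y = 19/4  [line 58·x + 34·y + -31 = 0 ∩ |EG|² = 565/8]
   → E = (-9/4, 19/4)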